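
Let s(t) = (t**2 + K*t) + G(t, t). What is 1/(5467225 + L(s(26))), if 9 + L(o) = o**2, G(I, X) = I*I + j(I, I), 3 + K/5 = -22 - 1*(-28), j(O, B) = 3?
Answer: 1/8512241 ≈ 1.1748e-7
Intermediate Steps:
K = 15 (K = -15 + 5*(-22 - 1*(-28)) = -15 + 5*(-22 + 28) = -15 + 5*6 = -15 + 30 = 15)
G(I, X) = 3 + I**2 (G(I, X) = I*I + 3 = I**2 + 3 = 3 + I**2)
s(t) = 3 + 2*t**2 + 15*t (s(t) = (t**2 + 15*t) + (3 + t**2) = 3 + 2*t**2 + 15*t)
L(o) = -9 + o**2
1/(5467225 + L(s(26))) = 1/(5467225 + (-9 + (3 + 2*26**2 + 15*26)**2)) = 1/(5467225 + (-9 + (3 + 2*676 + 390)**2)) = 1/(5467225 + (-9 + (3 + 1352 + 390)**2)) = 1/(5467225 + (-9 + 1745**2)) = 1/(5467225 + (-9 + 3045025)) = 1/(5467225 + 3045016) = 1/8512241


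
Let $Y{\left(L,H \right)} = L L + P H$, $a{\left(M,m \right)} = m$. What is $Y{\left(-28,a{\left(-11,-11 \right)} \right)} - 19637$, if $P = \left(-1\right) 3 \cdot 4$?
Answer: $-18721$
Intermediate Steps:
$P = -12$ ($P = \left(-3\right) 4 = -12$)
$Y{\left(L,H \right)} = L^{2} - 12 H$ ($Y{\left(L,H \right)} = L L - 12 H = L^{2} - 12 H$)
$Y{\left(-28,a{\left(-11,-11 \right)} \right)} - 19637 = \left(\left(-28\right)^{2} - -132\right) - 19637 = \left(784 + 132\right) - 19637 = 916 - 19637 = -18721$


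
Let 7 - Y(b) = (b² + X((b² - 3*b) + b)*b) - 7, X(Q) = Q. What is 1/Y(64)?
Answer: -1/258034 ≈ -3.8755e-6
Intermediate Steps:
Y(b) = 14 - b² - b*(b² - 2*b) (Y(b) = 7 - ((b² + ((b² - 3*b) + b)*b) - 7) = 7 - ((b² + (b² - 2*b)*b) - 7) = 7 - ((b² + b*(b² - 2*b)) - 7) = 7 - (-7 + b² + b*(b² - 2*b)) = 7 + (7 - b² - b*(b² - 2*b)) = 14 - b² - b*(b² - 2*b))
1/Y(64) = 1/(14 + 64² - 1*64³) = 1/(14 + 4096 - 1*262144) = 1/(14 + 4096 - 262144) = 1/(-258034) = -1/258034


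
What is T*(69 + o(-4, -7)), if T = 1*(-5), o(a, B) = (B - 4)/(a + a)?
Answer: -2815/8 ≈ -351.88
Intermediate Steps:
o(a, B) = (-4 + B)/(2*a) (o(a, B) = (-4 + B)/((2*a)) = (-4 + B)*(1/(2*a)) = (-4 + B)/(2*a))
T = -5
T*(69 + o(-4, -7)) = -5*(69 + (½)*(-4 - 7)/(-4)) = -5*(69 + (½)*(-¼)*(-11)) = -5*(69 + 11/8) = -5*563/8 = -2815/8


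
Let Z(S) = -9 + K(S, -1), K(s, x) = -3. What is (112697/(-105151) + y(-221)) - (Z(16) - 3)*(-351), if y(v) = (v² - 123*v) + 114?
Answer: 7452254126/105151 ≈ 70872.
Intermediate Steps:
y(v) = 114 + v² - 123*v
Z(S) = -12 (Z(S) = -9 - 3 = -12)
(112697/(-105151) + y(-221)) - (Z(16) - 3)*(-351) = (112697/(-105151) + (114 + (-221)² - 123*(-221))) - (-12 - 3)*(-351) = (112697*(-1/105151) + (114 + 48841 + 27183)) - (-15)*(-351) = (-112697/105151 + 76138) - 1*5265 = 8005874141/105151 - 5265 = 7452254126/105151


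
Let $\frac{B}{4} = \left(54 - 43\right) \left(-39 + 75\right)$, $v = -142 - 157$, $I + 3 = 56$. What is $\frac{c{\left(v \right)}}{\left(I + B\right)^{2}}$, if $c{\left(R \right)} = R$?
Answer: $- \frac{299}{2679769} \approx -0.00011158$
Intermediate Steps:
$I = 53$ ($I = -3 + 56 = 53$)
$v = -299$ ($v = -142 - 157 = -299$)
$B = 1584$ ($B = 4 \left(54 - 43\right) \left(-39 + 75\right) = 4 \cdot 11 \cdot 36 = 4 \cdot 396 = 1584$)
$\frac{c{\left(v \right)}}{\left(I + B\right)^{2}} = - \frac{299}{\left(53 + 1584\right)^{2}} = - \frac{299}{1637^{2}} = - \frac{299}{2679769}$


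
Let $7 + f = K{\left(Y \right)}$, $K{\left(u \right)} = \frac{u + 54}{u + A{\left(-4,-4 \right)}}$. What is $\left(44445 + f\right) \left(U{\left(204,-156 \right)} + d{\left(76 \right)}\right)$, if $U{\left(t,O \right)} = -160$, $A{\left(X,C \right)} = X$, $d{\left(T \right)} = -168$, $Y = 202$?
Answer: $- \frac{1443032720}{99} \approx -1.4576 \cdot 10^{7}$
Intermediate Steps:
$K{\left(u \right)} = \frac{54 + u}{-4 + u}$ ($K{\left(u \right)} = \frac{u + 54}{u - 4} = \frac{54 + u}{-4 + u}$)
$f = - \frac{565}{99}$ ($f = -7 + \frac{54 + 202}{-4 + 202} = -7 + \frac{1}{198} \cdot 256 = -7 + \frac{128}{99} = - \frac{565}{99} \approx -5.7071$)
$\left(44445 + f\right) \left(U{\left(204,-156 \right)} + d{\left(76 \right)}\right) = \left(44445 - \frac{565}{99}\right) \left(-160 - 168\right) = \frac{4399490}{99} \left(-328\right) = - \frac{1443032720}{99}$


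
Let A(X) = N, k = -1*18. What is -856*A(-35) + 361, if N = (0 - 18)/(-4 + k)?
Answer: -3733/11 ≈ -339.36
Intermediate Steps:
k = -18
N = 9/11 (N = (0 - 18)/(-4 - 18) = -18/(-22) = -18*(-1/22) = 9/11 ≈ 0.81818)
A(X) = 9/11
-856*A(-35) + 361 = -856*9/11 + 361 = -7704/11 + 361 = -3733/11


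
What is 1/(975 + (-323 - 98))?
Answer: 1/554 ≈ 0.0018051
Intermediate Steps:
1/(975 + (-323 - 98)) = 1/(975 - 421) = 1/554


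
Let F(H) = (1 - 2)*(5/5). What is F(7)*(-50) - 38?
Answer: 12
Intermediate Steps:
F(H) = -1 (F(H) = -5/5 = -1*1 = -1)
F(7)*(-50) - 38 = -1*(-50) - 38 = 50 - 38 = 12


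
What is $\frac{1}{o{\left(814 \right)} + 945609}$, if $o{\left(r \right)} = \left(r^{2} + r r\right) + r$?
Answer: $\frac{1}{2271615} \approx 4.4022 \cdot 10^{-7}$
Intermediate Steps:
$o{\left(r \right)} = r + 2 r^{2}$ ($o{\left(r \right)} = \left(r^{2} + r^{2}\right) + r = 2 r^{2} + r = r + 2 r^{2}$)
$\frac{1}{o{\left(814 \right)} + 945609} = \frac{1}{814 \left(1 + 2 \cdot 814\right) + 945609} = \frac{1}{814 \left(1 + 1628\right) + 945609} = \frac{1}{814 \cdot 1629 + 945609} = \frac{1}{1326006 + 945609} = \frac{1}{2271615}$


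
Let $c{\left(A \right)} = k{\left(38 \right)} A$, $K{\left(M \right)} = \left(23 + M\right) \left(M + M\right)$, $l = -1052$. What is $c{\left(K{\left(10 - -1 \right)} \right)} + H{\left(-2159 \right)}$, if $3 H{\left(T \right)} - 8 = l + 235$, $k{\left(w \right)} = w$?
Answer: $\frac{84463}{3} \approx 28154.0$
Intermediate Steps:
$K{\left(M \right)} = 2 M \left(23 + M\right)$ ($K{\left(M \right)} = \left(23 + M\right) 2 M = 2 M \left(23 + M\right)$)
$c{\left(A \right)} = 38 A$
$H{\left(T \right)} = - \frac{809}{3}$ ($H{\left(T \right)} = \frac{8}{3} + \frac{-1052 + 235}{3} = \frac{8}{3} + \frac{1}{3} \left(-817\right) = \frac{8}{3} - \frac{817}{3} = - \frac{809}{3}$)
$c{\left(K{\left(10 - -1 \right)} \right)} + H{\left(-2159 \right)} = 38 \cdot 2 \left(10 - -1\right) \left(23 + \left(10 - -1\right)\right) - \frac{809}{3} = 38 \cdot 2 \left(10 + 1\right) \left(23 + \left(10 + 1\right)\right) - \frac{809}{3} = 38 \cdot 2 \cdot 11 \left(23 + 11\right) - \frac{809}{3} = 38 \cdot 2 \cdot 11 \cdot 34 - \frac{809}{3} = 38 \cdot 748 - \frac{809}{3} = 28424 - \frac{809}{3} = \frac{84463}{3}$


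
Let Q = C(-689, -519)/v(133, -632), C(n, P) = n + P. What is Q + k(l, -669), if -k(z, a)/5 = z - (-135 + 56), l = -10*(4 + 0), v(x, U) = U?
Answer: -15254/79 ≈ -193.09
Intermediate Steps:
C(n, P) = P + n
l = -40 (l = -10*4 = -40)
k(z, a) = -395 - 5*z (k(z, a) = -5*(z - (-135 + 56)) = -5*(z - 1*(-79)) = -5*(z + 79) = -5*(79 + z) = -395 - 5*z)
Q = 151/79 (Q = (-519 - 689)/(-632) = -1208*(-1/632) = 151/79 ≈ 1.9114)
Q + k(l, -669) = 151/79 + (-395 - 5*(-40)) = 151/79 + (-395 + 200) = 151/79 - 195 = -15254/79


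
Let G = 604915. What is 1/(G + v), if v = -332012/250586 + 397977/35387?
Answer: 4433743391/2682081872644704 ≈ 1.6531e-6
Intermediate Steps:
v = 43989277939/4433743391 (v = -332012*1/250586 + 397977*(1/35387) = -166006/125293 + 397977/35387 = 43989277939/4433743391 ≈ 9.9215)
1/(G + v) = 1/(604915 + 43989277939/4433743391) = 1/(2682081872644704/4433743391) = 4433743391/2682081872644704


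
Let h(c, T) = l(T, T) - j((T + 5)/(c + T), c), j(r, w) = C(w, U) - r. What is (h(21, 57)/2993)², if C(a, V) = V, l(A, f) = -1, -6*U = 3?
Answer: 529/54500770116 ≈ 9.7063e-9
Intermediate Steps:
U = -½ (U = -⅙*3 = -½ ≈ -0.50000)
j(r, w) = -½ - r
h(c, T) = -½ + (5 + T)/(T + c) (h(c, T) = -1 - (-½ - (T + 5)/(c + T)) = -1 - (-½ - (5 + T)/(T + c)) = -1 + (½ + (5 + T)/(T + c)) = -½ + (5 + T)/(T + c))
(h(21, 57)/2993)² = (((10 + 57 - 1*21)/(2*(57 + 21)))/2993)² = (((½)*(10 + 57 - 21)/78)*(1/2993))² = (((½)*(1/78)*46)*(1/2993))² = ((23/78)*(1/2993))² = (23/233454)² = 529/54500770116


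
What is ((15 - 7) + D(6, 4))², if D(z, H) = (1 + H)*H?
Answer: 784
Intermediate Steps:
D(z, H) = H*(1 + H)
((15 - 7) + D(6, 4))² = ((15 - 7) + 4*(1 + 4))² = (8 + 4*5)² = (8 + 20)² = 28² = 784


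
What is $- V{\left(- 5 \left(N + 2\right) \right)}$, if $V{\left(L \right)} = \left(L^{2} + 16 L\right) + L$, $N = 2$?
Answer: $-60$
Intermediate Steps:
$V{\left(L \right)} = L^{2} + 17 L$
$- V{\left(- 5 \left(N + 2\right) \right)} = - - 5 \left(2 + 2\right) \left(17 - 5 \left(2 + 2\right)\right) = - \left(-5\right) 4 \left(17 - 20\right) = - \left(-20\right) \left(17 - 20\right) = - \left(-20\right) \left(-3\right) = \left(-1\right) 60 = -60$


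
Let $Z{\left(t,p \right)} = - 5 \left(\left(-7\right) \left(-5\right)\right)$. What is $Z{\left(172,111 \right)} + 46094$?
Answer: $45919$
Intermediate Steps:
$Z{\left(t,p \right)} = -175$ ($Z{\left(t,p \right)} = \left(-5\right) 35 = -175$)
$Z{\left(172,111 \right)} + 46094 = -175 + 46094 = 45919$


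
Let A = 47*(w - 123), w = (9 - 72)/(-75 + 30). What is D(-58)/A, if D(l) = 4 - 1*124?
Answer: 75/3572 ≈ 0.020997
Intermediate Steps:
w = 7/5 (w = -63/(-45) = -63*(-1/45) = 7/5 ≈ 1.4000)
D(l) = -120 (D(l) = 4 - 124 = -120)
A = -28576/5 (A = 47*(7/5 - 123) = 47*(-608/5) = -28576/5 ≈ -5715.2)
D(-58)/A = -120/(-28576/5) = -120*(-5/28576) = 75/3572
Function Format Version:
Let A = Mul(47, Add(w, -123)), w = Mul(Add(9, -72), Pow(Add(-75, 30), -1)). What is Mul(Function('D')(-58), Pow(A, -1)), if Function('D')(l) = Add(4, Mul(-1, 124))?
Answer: Rational(75, 3572) ≈ 0.020997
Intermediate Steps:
w = Rational(7, 5) (w = Mul(-63, Pow(-45, -1)) = Mul(-63, Rational(-1, 45)) = Rational(7, 5) ≈ 1.4000)
Function('D')(l) = -120 (Function('D')(l) = Add(4, -124) = -120)
A = Rational(-28576, 5) (A = Mul(47, Add(Rational(7, 5), -123)) = Mul(47, Rational(-608, 5)) = Rational(-28576, 5) ≈ -5715.2)
Mul(Function('D')(-58), Pow(A, -1)) = Mul(-120, Pow(Rational(-28576, 5), -1)) = Mul(-120, Rational(-5, 28576)) = Rational(75, 3572)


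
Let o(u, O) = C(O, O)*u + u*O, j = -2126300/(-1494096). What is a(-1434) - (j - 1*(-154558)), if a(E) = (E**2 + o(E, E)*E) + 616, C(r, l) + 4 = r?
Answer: -2205267774103007/373524 ≈ -5.9039e+9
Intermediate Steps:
C(r, l) = -4 + r
j = 531575/373524 (j = -2126300*(-1/1494096) = 531575/373524 ≈ 1.4231)
o(u, O) = O*u + u*(-4 + O) (o(u, O) = (-4 + O)*u + u*O = u*(-4 + O) + O*u = O*u + u*(-4 + O))
a(E) = 616 + E**2 + 2*E**2*(-2 + E) (a(E) = (E**2 + (2*E*(-2 + E))*E) + 616 = (E**2 + 2*E**2*(-2 + E)) + 616 = 616 + E**2 + 2*E**2*(-2 + E))
a(-1434) - (j - 1*(-154558)) = (616 - 3*(-1434)**2 + 2*(-1434)**3) - (531575/373524 - 1*(-154558)) = (616 - 3*2056356 + 2*(-2948814504)) - (531575/373524 + 154558) = (616 - 6169068 - 5897629008) - 1*57731653967/373524 = -5903797460 - 57731653967/373524 = -2205267774103007/373524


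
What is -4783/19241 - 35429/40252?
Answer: -874214705/774488732 ≈ -1.1288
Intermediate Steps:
-4783/19241 - 35429/40252 = -874214705/774488732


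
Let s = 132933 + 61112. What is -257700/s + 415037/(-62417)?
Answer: -19324143113/2422341353 ≈ -7.9775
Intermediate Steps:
s = 194045
-257700/s + 415037/(-62417) = -257700/194045 + 415037/(-62417) = -257700*1/194045 + 415037*(-1/62417) = -51540/38809 - 415037/62417 = -19324143113/2422341353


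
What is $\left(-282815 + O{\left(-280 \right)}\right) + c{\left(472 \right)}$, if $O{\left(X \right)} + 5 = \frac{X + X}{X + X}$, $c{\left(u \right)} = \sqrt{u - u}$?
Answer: $-282819$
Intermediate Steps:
$c{\left(u \right)} = 0$ ($c{\left(u \right)} = \sqrt{0} = 0$)
$O{\left(X \right)} = -4$ ($O{\left(X \right)} = -5 + \frac{X + X}{X + X} = -5 + \frac{2 X}{2 X} = -5 + 2 X \frac{1}{2 X} = -5 + 1 = -4$)
$\left(-282815 + O{\left(-280 \right)}\right) + c{\left(472 \right)} = \left(-282815 - 4\right) + 0 = -282819 + 0 = -282819$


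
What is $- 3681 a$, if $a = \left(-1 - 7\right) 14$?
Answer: $412272$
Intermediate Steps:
$a = -112$ ($a = \left(-1 - 7\right) 14 = \left(-8\right) 14 = -112$)
$- 3681 a = \left(-3681\right) \left(-112\right) = 412272$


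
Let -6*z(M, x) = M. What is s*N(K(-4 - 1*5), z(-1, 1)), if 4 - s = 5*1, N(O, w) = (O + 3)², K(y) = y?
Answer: -36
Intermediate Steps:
z(M, x) = -M/6
N(O, w) = (3 + O)²
s = -1 (s = 4 - 5 = -1)
s*N(K(-4 - 1*5), z(-1, 1)) = -(3 + (-4 - 1*5))² = -(3 + (-4 - 5))² = -(3 - 9)² = -1*(-6)² = -1*36 = -36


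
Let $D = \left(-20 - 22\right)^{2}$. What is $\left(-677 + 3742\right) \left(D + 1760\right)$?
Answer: $10801060$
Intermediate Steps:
$D = 1764$ ($D = \left(-42\right)^{2} = 1764$)
$\left(-677 + 3742\right) \left(D + 1760\right) = \left(-677 + 3742\right) \left(1764 + 1760\right) = 3065 \cdot 3524 = 10801060$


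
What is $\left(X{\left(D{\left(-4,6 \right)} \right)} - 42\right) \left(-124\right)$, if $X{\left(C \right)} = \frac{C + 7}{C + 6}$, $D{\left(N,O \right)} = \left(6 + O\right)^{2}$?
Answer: $\frac{381238}{75} \approx 5083.2$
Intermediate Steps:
$X{\left(C \right)} = \frac{7 + C}{6 + C}$
$\left(X{\left(D{\left(-4,6 \right)} \right)} - 42\right) \left(-124\right) = \left(\frac{7 + \left(6 + 6\right)^{2}}{6 + \left(6 + 6\right)^{2}} - 42\right) \left(-124\right) = \left(\frac{7 + 12^{2}}{6 + 12^{2}} - 42\right) \left(-124\right) = \left(\frac{7 + 144}{6 + 144} - 42\right) \left(-124\right) = \left(\frac{1}{150} \cdot 151 - 42\right) \left(-124\right) = \left(\frac{151}{150} - 42\right) \left(-124\right) = \left(- \frac{6149}{150}\right) \left(-124\right) = \frac{381238}{75}$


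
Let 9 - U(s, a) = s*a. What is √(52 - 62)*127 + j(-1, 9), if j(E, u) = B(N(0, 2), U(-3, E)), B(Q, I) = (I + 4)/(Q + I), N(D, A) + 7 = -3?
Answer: -5/2 + 127*I*√10 ≈ -2.5 + 401.61*I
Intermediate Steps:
N(D, A) = -10 (N(D, A) = -7 - 3 = -10)
U(s, a) = 9 - a*s (U(s, a) = 9 - s*a = 9 - a*s)
B(Q, I) = (4 + I)/(I + Q)
j(E, u) = (13 + 3*E)/(-1 + 3*E) (j(E, u) = (4 + (9 - 1*E*(-3)))/((9 - 1*E*(-3)) - 10) = (4 + (9 + 3*E))/((9 + 3*E) - 10) = (13 + 3*E)/(-1 + 3*E))
√(52 - 62)*127 + j(-1, 9) = √(52 - 62)*127 + (13 + 3*(-1))/(-1 + 3*(-1)) = √(-10)*127 + (13 - 3)/(-1 - 3) = (I*√10)*127 + 10/(-4) = 127*I*√10 - ¼*10 = 127*I*√10 - 5/2 = -5/2 + 127*I*√10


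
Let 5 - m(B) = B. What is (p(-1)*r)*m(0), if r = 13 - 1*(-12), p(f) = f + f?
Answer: -250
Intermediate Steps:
m(B) = 5 - B
p(f) = 2*f
r = 25 (r = 13 + 12 = 25)
(p(-1)*r)*m(0) = ((2*(-1))*25)*(5 - 1*0) = (-2*25)*(5 + 0) = -50*5 = -250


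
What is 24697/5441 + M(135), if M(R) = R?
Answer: 759232/5441 ≈ 139.54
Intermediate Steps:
24697/5441 + M(135) = 24697/5441 + 135 = 759232/5441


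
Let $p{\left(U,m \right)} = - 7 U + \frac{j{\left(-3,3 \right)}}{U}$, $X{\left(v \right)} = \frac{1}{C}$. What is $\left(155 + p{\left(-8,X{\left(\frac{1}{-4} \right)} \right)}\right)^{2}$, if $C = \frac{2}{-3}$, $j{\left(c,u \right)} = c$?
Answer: $\frac{2859481}{64} \approx 44679.0$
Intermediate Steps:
$C = - \frac{2}{3}$ ($C = 2 \left(- \frac{1}{3}\right) = - \frac{2}{3} \approx -0.66667$)
$X{\left(v \right)} = - \frac{3}{2}$ ($X{\left(v \right)} = \frac{1}{- \frac{2}{3}} = - \frac{3}{2}$)
$p{\left(U,m \right)} = - 7 U - \frac{3}{U}$
$\left(155 + p{\left(-8,X{\left(\frac{1}{-4} \right)} \right)}\right)^{2} = \left(155 - \left(-56 + \frac{3}{-8}\right)\right)^{2} = \left(155 + \left(56 - - \frac{3}{8}\right)\right)^{2} = \left(155 + \left(56 + \frac{3}{8}\right)\right)^{2} = \left(155 + \frac{451}{8}\right)^{2} = \left(\frac{1691}{8}\right)^{2} = \frac{2859481}{64}$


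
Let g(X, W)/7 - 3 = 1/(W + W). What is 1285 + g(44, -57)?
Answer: 148877/114 ≈ 1305.9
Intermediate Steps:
g(X, W) = 21 + 7/(2*W) (g(X, W) = 21 + 7/(W + W) = 21 + 7/((2*W)) = 21 + 7*(1/(2*W)) = 21 + 7/(2*W))
1285 + g(44, -57) = 1285 + (21 + (7/2)/(-57)) = 1285 + (21 + (7/2)*(-1/57)) = 1285 + (21 - 7/114) = 1285 + 2387/114 = 148877/114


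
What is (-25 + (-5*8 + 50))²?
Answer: 225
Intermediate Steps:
(-25 + (-5*8 + 50))² = (-25 + (-40 + 50))² = (-25 + 10)² = (-15)² = 225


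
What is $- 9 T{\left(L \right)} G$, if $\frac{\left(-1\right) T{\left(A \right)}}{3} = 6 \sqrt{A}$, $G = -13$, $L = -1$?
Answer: $- 2106 i \approx - 2106.0 i$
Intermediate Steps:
$T{\left(A \right)} = - 18 \sqrt{A}$ ($T{\left(A \right)} = - 3 \cdot 6 \sqrt{A} = - 18 \sqrt{A}$)
$- 9 T{\left(L \right)} G = - 9 \left(- 18 \sqrt{-1}\right) \left(-13\right) = - 9 \left(- 18 i\right) \left(-13\right) = 162 i \left(-13\right) = - 2106 i$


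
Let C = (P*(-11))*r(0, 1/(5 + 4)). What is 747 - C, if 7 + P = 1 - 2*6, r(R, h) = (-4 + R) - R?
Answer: 1539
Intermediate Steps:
r(R, h) = -4
P = -18 (P = -7 + (1 - 2*6) = -7 + (1 - 12) = -7 - 11 = -18)
C = -792 (C = -18*(-11)*(-4) = 198*(-4) = -792)
747 - C = 747 - 1*(-792) = 747 + 792 = 1539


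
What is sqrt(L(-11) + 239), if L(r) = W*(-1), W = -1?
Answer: 4*sqrt(15) ≈ 15.492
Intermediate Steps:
L(r) = 1 (L(r) = -1*(-1) = 1)
sqrt(L(-11) + 239) = sqrt(1 + 239) = sqrt(240) = 4*sqrt(15)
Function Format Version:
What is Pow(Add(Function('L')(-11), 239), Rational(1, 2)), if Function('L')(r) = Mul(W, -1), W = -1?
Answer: Mul(4, Pow(15, Rational(1, 2))) ≈ 15.492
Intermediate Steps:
Function('L')(r) = 1 (Function('L')(r) = Mul(-1, -1) = 1)
Pow(Add(Function('L')(-11), 239), Rational(1, 2)) = Pow(Add(1, 239), Rational(1, 2)) = Pow(240, Rational(1, 2)) = Mul(4, Pow(15, Rational(1, 2)))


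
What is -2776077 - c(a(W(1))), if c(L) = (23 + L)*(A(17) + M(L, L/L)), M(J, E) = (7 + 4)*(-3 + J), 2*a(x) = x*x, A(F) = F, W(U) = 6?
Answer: -2783539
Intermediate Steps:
a(x) = x**2/2 (a(x) = (x*x)/2 = x**2/2)
M(J, E) = -33 + 11*J (M(J, E) = 11*(-3 + J) = -33 + 11*J)
c(L) = (-16 + 11*L)*(23 + L) (c(L) = (23 + L)*(17 + (-33 + 11*L)) = (23 + L)*(-16 + 11*L) = (-16 + 11*L)*(23 + L))
-2776077 - c(a(W(1))) = -2776077 - (-368 + 11*((1/2)*6**2)**2 + 237*((1/2)*6**2)) = -2776077 - (-368 + 11*((1/2)*36)**2 + 237*((1/2)*36)) = -2776077 - (-368 + 11*18**2 + 237*18) = -2776077 - (-368 + 11*324 + 4266) = -2776077 - (-368 + 3564 + 4266) = -2776077 - 1*7462 = -2776077 - 7462 = -2783539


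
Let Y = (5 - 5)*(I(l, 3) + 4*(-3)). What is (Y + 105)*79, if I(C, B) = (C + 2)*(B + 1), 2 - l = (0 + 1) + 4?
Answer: 8295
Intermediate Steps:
l = -3 (l = 2 - ((0 + 1) + 4) = 2 - (1 + 4) = 2 - 1*5 = 2 - 5 = -3)
I(C, B) = (1 + B)*(2 + C) (I(C, B) = (2 + C)*(1 + B) = (1 + B)*(2 + C))
Y = 0 (Y = (5 - 5)*((2 - 3 + 2*3 + 3*(-3)) + 4*(-3)) = 0*((2 - 3 + 6 - 9) - 12) = 0*(-4 - 12) = 0*(-16) = 0)
(Y + 105)*79 = (0 + 105)*79 = 105*79 = 8295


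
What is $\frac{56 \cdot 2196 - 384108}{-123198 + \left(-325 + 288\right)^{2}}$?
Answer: $\frac{261132}{121829} \approx 2.1434$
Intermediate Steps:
$\frac{56 \cdot 2196 - 384108}{-123198 + \left(-325 + 288\right)^{2}} = \frac{122976 - 384108}{-123198 + \left(-37\right)^{2}} = - \frac{261132}{-123198 + 1369} = - \frac{261132}{-121829} = \left(-261132\right) \left(- \frac{1}{121829}\right) = \frac{261132}{121829}$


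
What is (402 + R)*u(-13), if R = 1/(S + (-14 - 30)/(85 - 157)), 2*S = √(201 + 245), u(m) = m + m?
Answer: -376319112/36005 - 4212*√446/36005 ≈ -10454.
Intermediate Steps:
u(m) = 2*m
S = √446/2 (S = √(201 + 245)/2 = √446/2 ≈ 10.559)
R = 1/(11/18 + √446/2) (R = 1/(√446/2 + (-14 - 30)/(85 - 157)) = 1/(√446/2 - 44/(-72)) = 1/(√446/2 - 44*(-1/72)) = 1/(√446/2 + 11/18) = 1/(11/18 + √446/2) ≈ 0.089522)
(402 + R)*u(-13) = (402 + (-198/36005 + 162*√446/36005))*(2*(-13)) = (14473812/36005 + 162*√446/36005)*(-26) = -376319112/36005 - 4212*√446/36005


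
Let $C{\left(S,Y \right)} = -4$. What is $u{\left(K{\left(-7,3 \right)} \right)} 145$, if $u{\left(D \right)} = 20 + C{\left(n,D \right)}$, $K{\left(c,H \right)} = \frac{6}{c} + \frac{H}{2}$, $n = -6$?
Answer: $2320$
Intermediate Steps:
$K{\left(c,H \right)} = \frac{H}{2} + \frac{6}{c}$ ($K{\left(c,H \right)} = \frac{6}{c} + H \frac{1}{2} = \frac{6}{c} + \frac{H}{2} = \frac{H}{2} + \frac{6}{c}$)
$u{\left(D \right)} = 16$ ($u{\left(D \right)} = 20 - 4 = 16$)
$u{\left(K{\left(-7,3 \right)} \right)} 145 = 16 \cdot 145 = 2320$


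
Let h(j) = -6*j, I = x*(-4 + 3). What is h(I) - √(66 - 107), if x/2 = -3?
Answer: -36 - I*√41 ≈ -36.0 - 6.4031*I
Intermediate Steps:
x = -6 (x = 2*(-3) = -6)
I = 6 (I = -6*(-4 + 3) = -6*(-1) = 6)
h(I) - √(66 - 107) = -6*6 - √(66 - 107) = -36 - √(-41) = -36 - I*√41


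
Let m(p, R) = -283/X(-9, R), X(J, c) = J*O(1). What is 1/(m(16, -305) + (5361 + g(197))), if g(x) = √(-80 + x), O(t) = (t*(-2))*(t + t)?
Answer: 6937668/37138148737 - 3888*√13/37138148737 ≈ 0.00018643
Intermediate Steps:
O(t) = -4*t² (O(t) = (-2*t)*(2*t) = -4*t²)
X(J, c) = -4*J (X(J, c) = J*(-4*1²) = J*(-4*1) = J*(-4) = -4*J)
m(p, R) = -283/36 (m(p, R) = -283/((-4*(-9))) = -283/36)
1/(m(16, -305) + (5361 + g(197))) = 1/(-283/36 + (5361 + √(-80 + 197))) = 1/(-283/36 + (5361 + √117)) = 1/(-283/36 + (5361 + 3*√13)) = 1/(192713/36 + 3*√13)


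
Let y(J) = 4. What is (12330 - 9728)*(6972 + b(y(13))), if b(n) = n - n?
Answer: 18141144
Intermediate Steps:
b(n) = 0
(12330 - 9728)*(6972 + b(y(13))) = (12330 - 9728)*(6972 + 0) = 2602*6972 = 18141144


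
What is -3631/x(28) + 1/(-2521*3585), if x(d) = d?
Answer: -32816197363/253057980 ≈ -129.68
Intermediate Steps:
-3631/x(28) + 1/(-2521*3585) = -3631/28 + 1/(-2521*3585) = -3631*1/28 - 1/2521*1/3585 = -3631/28 - 1/9037785 = -32816197363/253057980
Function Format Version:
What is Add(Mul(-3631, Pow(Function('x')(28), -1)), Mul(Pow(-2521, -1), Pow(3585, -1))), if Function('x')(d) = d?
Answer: Rational(-32816197363, 253057980) ≈ -129.68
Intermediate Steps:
Add(Mul(-3631, Pow(Function('x')(28), -1)), Mul(Pow(-2521, -1), Pow(3585, -1))) = Add(Mul(-3631, Pow(28, -1)), Mul(Pow(-2521, -1), Pow(3585, -1))) = Add(Mul(-3631, Rational(1, 28)), Mul(Rational(-1, 2521), Rational(1, 3585))) = Add(Rational(-3631, 28), Rational(-1, 9037785)) = Rational(-32816197363, 253057980)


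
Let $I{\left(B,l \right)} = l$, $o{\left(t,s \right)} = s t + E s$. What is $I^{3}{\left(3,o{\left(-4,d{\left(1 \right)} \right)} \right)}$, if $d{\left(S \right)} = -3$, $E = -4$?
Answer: $13824$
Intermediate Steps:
$o{\left(t,s \right)} = - 4 s + s t$ ($o{\left(t,s \right)} = s t - 4 s = - 4 s + s t$)
$I^{3}{\left(3,o{\left(-4,d{\left(1 \right)} \right)} \right)} = \left(- 3 \left(-4 - 4\right)\right)^{3} = \left(\left(-3\right) \left(-8\right)\right)^{3} = 24^{3} = 13824$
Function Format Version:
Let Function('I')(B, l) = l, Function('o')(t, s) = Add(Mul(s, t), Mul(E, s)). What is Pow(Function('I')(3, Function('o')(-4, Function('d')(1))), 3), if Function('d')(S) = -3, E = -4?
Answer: 13824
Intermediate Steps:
Function('o')(t, s) = Add(Mul(-4, s), Mul(s, t)) (Function('o')(t, s) = Add(Mul(s, t), Mul(-4, s)) = Add(Mul(-4, s), Mul(s, t)))
Pow(Function('I')(3, Function('o')(-4, Function('d')(1))), 3) = Pow(Mul(-3, Add(-4, -4)), 3) = Pow(Mul(-3, -8), 3) = Pow(24, 3) = 13824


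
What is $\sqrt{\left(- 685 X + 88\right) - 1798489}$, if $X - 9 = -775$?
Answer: $i \sqrt{1273691} \approx 1128.6 i$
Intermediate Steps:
$X = -766$ ($X = 9 - 775 = -766$)
$\sqrt{\left(- 685 X + 88\right) - 1798489} = \sqrt{\left(\left(-685\right) \left(-766\right) + 88\right) - 1798489} = \sqrt{\left(524710 + 88\right) - 1798489} = \sqrt{524798 - 1798489} = \sqrt{-1273691} = i \sqrt{1273691}$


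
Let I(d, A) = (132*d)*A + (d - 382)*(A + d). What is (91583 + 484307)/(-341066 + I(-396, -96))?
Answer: 287945/2529911 ≈ 0.11382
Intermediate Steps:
I(d, A) = (-382 + d)*(A + d) + 132*A*d (I(d, A) = 132*A*d + (-382 + d)*(A + d) = (-382 + d)*(A + d) + 132*A*d)
(91583 + 484307)/(-341066 + I(-396, -96)) = (91583 + 484307)/(-341066 + ((-396)² - 382*(-96) - 382*(-396) + 133*(-96)*(-396))) = 575890/(-341066 + (156816 + 36672 + 151272 + 5056128)) = 575890/(-341066 + 5400888) = 575890/5059822 = 575890*(1/5059822) = 287945/2529911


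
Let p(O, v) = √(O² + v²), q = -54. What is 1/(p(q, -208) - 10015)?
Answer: -2003/20050809 - 2*√11545/100254045 ≈ -0.00010204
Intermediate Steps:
1/(p(q, -208) - 10015) = 1/(√((-54)² + (-208)²) - 10015) = 1/(√(2916 + 43264) - 10015) = 1/(√46180 - 10015) = 1/(2*√11545 - 10015) = 1/(-10015 + 2*√11545)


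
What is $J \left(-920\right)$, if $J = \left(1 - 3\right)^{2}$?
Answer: $-3680$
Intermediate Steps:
$J = 4$ ($J = \left(-2\right)^{2} = 4$)
$J \left(-920\right) = 4 \left(-920\right) = -3680$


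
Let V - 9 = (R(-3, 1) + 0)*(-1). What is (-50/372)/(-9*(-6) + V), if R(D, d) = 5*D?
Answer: -25/14508 ≈ -0.0017232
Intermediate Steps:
V = 24 (V = 9 + (5*(-3) + 0)*(-1) = 9 + (-15 + 0)*(-1) = 9 - 15*(-1) = 9 + 15 = 24)
(-50/372)/(-9*(-6) + V) = (-50/372)/(-9*(-6) + 24) = (-50*1/372)/(54 + 24) = -25/186/78 = -25/186*1/78 = -25/14508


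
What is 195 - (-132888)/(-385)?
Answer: -8259/55 ≈ -150.16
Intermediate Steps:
195 - (-132888)/(-385) = 195 - (-132888)*(-1)/385 = 195 - 339*56/55 = 195 - 18984/55 = -8259/55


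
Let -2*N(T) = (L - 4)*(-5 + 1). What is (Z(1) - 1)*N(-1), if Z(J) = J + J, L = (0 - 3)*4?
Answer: -32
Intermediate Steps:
L = -12 (L = -3*4 = -12)
Z(J) = 2*J
N(T) = -32 (N(T) = -(-12 - 4)*(-5 + 1)/2 = -(-8)*(-4) = -½*64 = -32)
(Z(1) - 1)*N(-1) = (2*1 - 1)*(-32) = (2 - 1)*(-32) = 1*(-32) = -32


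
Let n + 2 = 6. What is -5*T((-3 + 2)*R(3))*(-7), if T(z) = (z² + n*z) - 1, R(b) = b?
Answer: -140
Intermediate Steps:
n = 4 (n = -2 + 6 = 4)
T(z) = -1 + z² + 4*z (T(z) = (z² + 4*z) - 1 = -1 + z² + 4*z)
-5*T((-3 + 2)*R(3))*(-7) = -5*(-1 + ((-3 + 2)*3)² + 4*((-3 + 2)*3))*(-7) = -5*(-1 + (-1*3)² + 4*(-1*3))*(-7) = -5*(-1 + (-3)² + 4*(-3))*(-7) = -5*(-1 + 9 - 12)*(-7) = -5*(-4)*(-7) = 20*(-7) = -140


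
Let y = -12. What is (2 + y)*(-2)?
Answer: 20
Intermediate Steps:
(2 + y)*(-2) = (2 - 12)*(-2) = -10*(-2) = 20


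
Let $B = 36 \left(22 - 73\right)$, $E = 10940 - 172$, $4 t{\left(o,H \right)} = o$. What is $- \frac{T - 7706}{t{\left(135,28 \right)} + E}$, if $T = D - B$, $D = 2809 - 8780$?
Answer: $\frac{47364}{43207} \approx 1.0962$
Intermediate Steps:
$t{\left(o,H \right)} = \frac{o}{4}$
$E = 10768$ ($E = 10940 - 172 = 10768$)
$B = -1836$ ($B = 36 \left(-51\right) = -1836$)
$D = -5971$ ($D = 2809 - 8780 = -5971$)
$T = -4135$ ($T = -5971 - -1836 = -5971 + 1836 = -4135$)
$- \frac{T - 7706}{t{\left(135,28 \right)} + E} = - \frac{-4135 - 7706}{\frac{1}{4} \cdot 135 + 10768} = - \frac{-11841}{\frac{135}{4} + 10768} = - \frac{-11841}{\frac{43207}{4}} = - \frac{\left(-11841\right) 4}{43207} = \left(-1\right) \left(- \frac{47364}{43207}\right) = \frac{47364}{43207}$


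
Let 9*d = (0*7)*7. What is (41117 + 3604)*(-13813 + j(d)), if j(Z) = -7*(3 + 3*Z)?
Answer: -618670314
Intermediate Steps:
d = 0 (d = ((0*7)*7)/9 = (0*7)/9 = (1/9)*0 = 0)
j(Z) = -21 - 21*Z
(41117 + 3604)*(-13813 + j(d)) = (41117 + 3604)*(-13813 + (-21 - 21*0)) = 44721*(-13813 + (-21 + 0)) = 44721*(-13813 - 21) = 44721*(-13834) = -618670314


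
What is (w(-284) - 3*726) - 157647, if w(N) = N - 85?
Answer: -160194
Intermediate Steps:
w(N) = -85 + N
(w(-284) - 3*726) - 157647 = ((-85 - 284) - 3*726) - 157647 = (-369 - 2178) - 157647 = -2547 - 157647 = -160194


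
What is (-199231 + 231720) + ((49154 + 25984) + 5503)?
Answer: 113130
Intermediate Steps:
(-199231 + 231720) + ((49154 + 25984) + 5503) = 32489 + (75138 + 5503) = 32489 + 80641 = 113130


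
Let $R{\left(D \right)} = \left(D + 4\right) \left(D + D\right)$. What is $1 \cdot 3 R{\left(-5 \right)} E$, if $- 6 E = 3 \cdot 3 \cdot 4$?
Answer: $-180$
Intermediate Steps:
$R{\left(D \right)} = 2 D \left(4 + D\right)$ ($R{\left(D \right)} = \left(4 + D\right) 2 D = 2 D \left(4 + D\right)$)
$E = -6$ ($E = - \frac{3 \cdot 3 \cdot 4}{6} = - \frac{9 \cdot 4}{6} = \left(- \frac{1}{6}\right) 36 = -6$)
$1 \cdot 3 R{\left(-5 \right)} E = 1 \cdot 3 \cdot 2 \left(-5\right) \left(4 - 5\right) \left(-6\right) = 3 \cdot 2 \left(-5\right) \left(-1\right) \left(-6\right) = 3 \cdot 10 \left(-6\right) = 30 \left(-6\right) = -180$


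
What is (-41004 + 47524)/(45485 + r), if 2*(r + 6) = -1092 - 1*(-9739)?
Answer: 2608/19921 ≈ 0.13092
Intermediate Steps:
r = 8635/2 (r = -6 + (-1092 - 1*(-9739))/2 = -6 + (-1092 + 9739)/2 = -6 + (½)*8647 = -6 + 8647/2 = 8635/2 ≈ 4317.5)
(-41004 + 47524)/(45485 + r) = (-41004 + 47524)/(45485 + 8635/2) = 6520/(99605/2) = 6520*(2/99605) = 2608/19921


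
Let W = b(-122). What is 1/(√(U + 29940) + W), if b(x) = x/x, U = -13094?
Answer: -1/16845 + √16846/16845 ≈ 0.0076457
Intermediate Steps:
b(x) = 1
W = 1
1/(√(U + 29940) + W) = 1/(√(-13094 + 29940) + 1) = 1/(√16846 + 1) = 1/(1 + √16846)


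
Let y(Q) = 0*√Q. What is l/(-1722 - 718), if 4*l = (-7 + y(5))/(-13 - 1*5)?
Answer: -7/175680 ≈ -3.9845e-5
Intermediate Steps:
y(Q) = 0
l = 7/72 (l = ((-7 + 0)/(-13 - 1*5))/4 = (-7/(-13 - 5))/4 = (-7/(-18))/4 = (-7*(-1/18))/4 = (¼)*(7/18) = 7/72 ≈ 0.097222)
l/(-1722 - 718) = 7/(72*(-1722 - 718)) = (7/72)/(-2440) = (7/72)*(-1/2440) = -7/175680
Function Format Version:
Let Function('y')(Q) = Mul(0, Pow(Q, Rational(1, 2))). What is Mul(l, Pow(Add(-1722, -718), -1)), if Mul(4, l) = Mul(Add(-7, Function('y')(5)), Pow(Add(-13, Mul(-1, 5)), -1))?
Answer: Rational(-7, 175680) ≈ -3.9845e-5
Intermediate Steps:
Function('y')(Q) = 0
l = Rational(7, 72) (l = Mul(Rational(1, 4), Mul(Add(-7, 0), Pow(Add(-13, Mul(-1, 5)), -1))) = Mul(Rational(1, 4), Mul(-7, Pow(Add(-13, -5), -1))) = Mul(Rational(1, 4), Mul(-7, Pow(-18, -1))) = Mul(Rational(1, 4), Mul(-7, Rational(-1, 18))) = Mul(Rational(1, 4), Rational(7, 18)) = Rational(7, 72) ≈ 0.097222)
Mul(l, Pow(Add(-1722, -718), -1)) = Mul(Rational(7, 72), Pow(Add(-1722, -718), -1)) = Mul(Rational(7, 72), Pow(-2440, -1)) = Mul(Rational(7, 72), Rational(-1, 2440)) = Rational(-7, 175680)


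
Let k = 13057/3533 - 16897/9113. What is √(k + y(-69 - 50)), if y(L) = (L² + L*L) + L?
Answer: √29237058712382254383/32196229 ≈ 167.94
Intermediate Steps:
y(L) = L + 2*L² (y(L) = (L² + L²) + L = 2*L² + L = L + 2*L²)
k = 59291340/32196229 (k = 13057*(1/3533) - 16897*1/9113 = 13057/3533 - 16897/9113 = 59291340/32196229 ≈ 1.8416)
√(k + y(-69 - 50)) = √(59291340/32196229 + (-69 - 50)*(1 + 2*(-69 - 50))) = √(59291340/32196229 - 119*(1 + 2*(-119))) = √(59291340/32196229 - 119*(1 - 238)) = √(59291340/32196229 - 119*(-237)) = √(59291340/32196229 + 28203) = √(908089537827/32196229) = √29237058712382254383/32196229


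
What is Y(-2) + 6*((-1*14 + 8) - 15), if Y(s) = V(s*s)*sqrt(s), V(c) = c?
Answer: -126 + 4*I*sqrt(2) ≈ -126.0 + 5.6569*I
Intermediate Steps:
Y(s) = s**(5/2) (Y(s) = (s*s)*sqrt(s) = s**2*sqrt(s) = s**(5/2))
Y(-2) + 6*((-1*14 + 8) - 15) = (-2)**(5/2) + 6*((-1*14 + 8) - 15) = 4*I*sqrt(2) + 6*((-14 + 8) - 15) = 4*I*sqrt(2) + 6*(-6 - 15) = 4*I*sqrt(2) + 6*(-21) = 4*I*sqrt(2) - 126 = -126 + 4*I*sqrt(2)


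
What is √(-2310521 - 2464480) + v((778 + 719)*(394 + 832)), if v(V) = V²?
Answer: 3368406843684 + 7*I*√97449 ≈ 3.3684e+12 + 2185.2*I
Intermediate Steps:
√(-2310521 - 2464480) + v((778 + 719)*(394 + 832)) = √(-2310521 - 2464480) + ((778 + 719)*(394 + 832))² = √(-4775001) + (1497*1226)² = 7*I*√97449 + 1835322² = 7*I*√97449 + 3368406843684 = 3368406843684 + 7*I*√97449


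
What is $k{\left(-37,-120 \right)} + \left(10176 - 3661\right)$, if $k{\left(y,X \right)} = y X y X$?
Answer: $19720115$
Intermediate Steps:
$k{\left(y,X \right)} = X^{2} y^{2}$ ($k{\left(y,X \right)} = X y y X = X y^{2} X = X^{2} y^{2}$)
$k{\left(-37,-120 \right)} + \left(10176 - 3661\right) = \left(-120\right)^{2} \left(-37\right)^{2} + \left(10176 - 3661\right) = 14400 \cdot 1369 + 6515 = 19713600 + 6515 = 19720115$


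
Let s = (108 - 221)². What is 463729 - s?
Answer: 450960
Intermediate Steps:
s = 12769 (s = (-113)² = 12769)
463729 - s = 463729 - 1*12769 = 463729 - 12769 = 450960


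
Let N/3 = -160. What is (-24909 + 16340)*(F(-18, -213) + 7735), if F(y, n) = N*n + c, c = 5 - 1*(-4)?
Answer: -942452896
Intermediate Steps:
c = 9 (c = 5 + 4 = 9)
N = -480 (N = 3*(-160) = -480)
F(y, n) = 9 - 480*n (F(y, n) = -480*n + 9 = 9 - 480*n)
(-24909 + 16340)*(F(-18, -213) + 7735) = (-24909 + 16340)*((9 - 480*(-213)) + 7735) = -8569*((9 + 102240) + 7735) = -8569*(102249 + 7735) = -8569*109984 = -942452896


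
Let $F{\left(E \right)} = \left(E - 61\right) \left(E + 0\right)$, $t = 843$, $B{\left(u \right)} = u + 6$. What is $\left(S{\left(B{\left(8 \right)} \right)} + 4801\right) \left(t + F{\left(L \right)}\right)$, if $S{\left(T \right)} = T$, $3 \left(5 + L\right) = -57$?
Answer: $13881645$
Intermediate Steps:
$L = -24$ ($L = -5 + \frac{1}{3} \left(-57\right) = -5 - 19 = -24$)
$B{\left(u \right)} = 6 + u$
$F{\left(E \right)} = E \left(-61 + E\right)$ ($F{\left(E \right)} = \left(-61 + E\right) E = E \left(-61 + E\right)$)
$\left(S{\left(B{\left(8 \right)} \right)} + 4801\right) \left(t + F{\left(L \right)}\right) = \left(\left(6 + 8\right) + 4801\right) \left(843 - 24 \left(-61 - 24\right)\right) = \left(14 + 4801\right) \left(843 - -2040\right) = 4815 \left(843 + 2040\right) = 4815 \cdot 2883 = 13881645$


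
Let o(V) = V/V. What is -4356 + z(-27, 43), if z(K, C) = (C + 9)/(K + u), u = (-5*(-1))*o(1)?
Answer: -47942/11 ≈ -4358.4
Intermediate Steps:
o(V) = 1
u = 5 (u = -5*(-1)*1 = 5*1 = 5)
z(K, C) = (9 + C)/(5 + K) (z(K, C) = (C + 9)/(K + 5) = (9 + C)/(5 + K))
-4356 + z(-27, 43) = -4356 + (9 + 43)/(5 - 27) = -4356 + 52/(-22) = -4356 - 1/22*52 = -4356 - 26/11 = -47942/11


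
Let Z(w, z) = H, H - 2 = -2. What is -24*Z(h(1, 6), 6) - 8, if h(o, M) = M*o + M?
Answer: -8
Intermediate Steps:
H = 0 (H = 2 - 2 = 0)
h(o, M) = M + M*o
Z(w, z) = 0
-24*Z(h(1, 6), 6) - 8 = -24*0 - 8 = 0 - 8 = -8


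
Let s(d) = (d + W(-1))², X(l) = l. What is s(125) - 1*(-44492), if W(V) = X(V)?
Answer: 59868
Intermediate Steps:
W(V) = V
s(d) = (-1 + d)² (s(d) = (d - 1)² = (-1 + d)²)
s(125) - 1*(-44492) = (-1 + 125)² - 1*(-44492) = 124² + 44492 = 15376 + 44492 = 59868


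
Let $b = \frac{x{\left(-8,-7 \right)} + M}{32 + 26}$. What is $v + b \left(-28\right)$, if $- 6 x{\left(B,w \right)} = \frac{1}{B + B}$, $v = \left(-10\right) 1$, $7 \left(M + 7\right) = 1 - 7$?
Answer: $- \frac{8647}{1392} \approx -6.2119$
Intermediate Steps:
$M = - \frac{55}{7}$ ($M = -7 + \frac{1 - 7}{7} = -7 + \frac{1}{7} \left(-6\right) = -7 - \frac{6}{7} = - \frac{55}{7} \approx -7.8571$)
$v = -10$
$x{\left(B,w \right)} = - \frac{1}{12 B}$ ($x{\left(B,w \right)} = - \frac{1}{6 \left(B + B\right)} = - \frac{1}{6 \cdot 2 B} = - \frac{\frac{1}{2} \frac{1}{B}}{6} = - \frac{1}{12 B}$)
$b = - \frac{5273}{38976}$ ($b = \frac{- \frac{1}{12 \left(-8\right)} - \frac{55}{7}}{32 + 26} = \frac{\left(- \frac{1}{12}\right) \left(- \frac{1}{8}\right) - \frac{55}{7}}{58} = \left(\frac{1}{96} - \frac{55}{7}\right) \frac{1}{58} = \left(- \frac{5273}{672}\right) \frac{1}{58} = - \frac{5273}{38976} \approx -0.13529$)
$v + b \left(-28\right) = -10 - - \frac{5273}{1392} = -10 + \frac{5273}{1392} = - \frac{8647}{1392}$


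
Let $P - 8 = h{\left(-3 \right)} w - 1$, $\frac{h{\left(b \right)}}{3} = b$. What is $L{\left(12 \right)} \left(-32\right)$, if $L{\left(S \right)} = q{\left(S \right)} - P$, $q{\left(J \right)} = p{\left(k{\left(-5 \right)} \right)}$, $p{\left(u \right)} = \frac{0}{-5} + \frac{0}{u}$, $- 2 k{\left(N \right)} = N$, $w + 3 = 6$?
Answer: $-640$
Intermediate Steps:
$w = 3$ ($w = -3 + 6 = 3$)
$k{\left(N \right)} = - \frac{N}{2}$
$p{\left(u \right)} = 0$ ($p{\left(u \right)} = 0 \left(- \frac{1}{5}\right) + 0 = 0 + 0 = 0$)
$h{\left(b \right)} = 3 b$
$q{\left(J \right)} = 0$
$P = -20$ ($P = 8 + \left(3 \left(-3\right) 3 - 1\right) = 8 - 28 = -20$)
$L{\left(S \right)} = 20$ ($L{\left(S \right)} = 0 - -20 = 0 + 20 = 20$)
$L{\left(12 \right)} \left(-32\right) = 20 \left(-32\right) = -640$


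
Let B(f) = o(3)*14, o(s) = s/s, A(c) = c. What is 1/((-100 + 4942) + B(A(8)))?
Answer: 1/4856 ≈ 0.00020593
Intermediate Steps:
o(s) = 1
B(f) = 14 (B(f) = 1*14 = 14)
1/((-100 + 4942) + B(A(8))) = 1/((-100 + 4942) + 14) = 1/(4842 + 14) = 1/4856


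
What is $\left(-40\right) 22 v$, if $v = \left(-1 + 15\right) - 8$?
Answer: $-5280$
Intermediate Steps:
$v = 6$ ($v = 14 - 8 = 6$)
$\left(-40\right) 22 v = \left(-40\right) 22 \cdot 6 = \left(-880\right) 6 = -5280$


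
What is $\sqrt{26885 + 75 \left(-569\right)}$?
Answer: $i \sqrt{15790} \approx 125.66 i$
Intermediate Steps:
$\sqrt{26885 + 75 \left(-569\right)} = \sqrt{26885 - 42675} = \sqrt{-15790} = i \sqrt{15790}$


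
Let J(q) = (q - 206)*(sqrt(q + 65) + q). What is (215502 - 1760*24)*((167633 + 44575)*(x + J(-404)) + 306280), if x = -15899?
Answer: 8476488302895696 - 22428225322560*I*sqrt(339) ≈ 8.4765e+15 - 4.1295e+14*I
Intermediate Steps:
J(q) = (-206 + q)*(q + sqrt(65 + q)) (J(q) = (-206 + q)*(sqrt(65 + q) + q) = (-206 + q)*(q + sqrt(65 + q)))
(215502 - 1760*24)*((167633 + 44575)*(x + J(-404)) + 306280) = (215502 - 1760*24)*((167633 + 44575)*(-15899 + ((-404)**2 - 206*(-404) - 206*sqrt(65 - 404) - 404*sqrt(65 - 404))) + 306280) = (215502 - 42240)*(212208*(-15899 + (163216 + 83224 - 206*I*sqrt(339) - 404*I*sqrt(339))) + 306280) = 173262*(212208*(-15899 + (163216 + 83224 - 206*I*sqrt(339) - 404*I*sqrt(339))) + 306280) = 173262*(212208*(-15899 + (246440 - 610*I*sqrt(339))) + 306280) = 173262*(212208*(230541 - 610*I*sqrt(339)) + 306280) = 173262*((48922644528 - 129446880*I*sqrt(339)) + 306280) = 173262*(48922950808 - 129446880*I*sqrt(339)) = 8476488302895696 - 22428225322560*I*sqrt(339)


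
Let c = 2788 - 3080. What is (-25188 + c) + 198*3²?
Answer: -23698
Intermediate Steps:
c = -292
(-25188 + c) + 198*3² = (-25188 - 292) + 198*3² = -25480 + 198*9 = -25480 + 1782 = -23698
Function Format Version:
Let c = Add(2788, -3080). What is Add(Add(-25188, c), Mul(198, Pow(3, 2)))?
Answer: -23698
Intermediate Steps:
c = -292
Add(Add(-25188, c), Mul(198, Pow(3, 2))) = Add(Add(-25188, -292), Mul(198, Pow(3, 2))) = Add(-25480, Mul(198, 9)) = Add(-25480, 1782) = -23698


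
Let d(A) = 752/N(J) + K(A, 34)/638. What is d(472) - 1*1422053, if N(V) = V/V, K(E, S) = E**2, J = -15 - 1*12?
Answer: -453283627/319 ≈ -1.4210e+6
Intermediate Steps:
J = -27 (J = -15 - 12 = -27)
N(V) = 1
d(A) = 752 + A**2/638 (d(A) = 752/1 + A**2/638 = 752*1 + A**2*(1/638) = 752 + A**2/638)
d(472) - 1*1422053 = (752 + (1/638)*472**2) - 1*1422053 = (752 + (1/638)*222784) - 1422053 = (752 + 111392/319) - 1422053 = 351280/319 - 1422053 = -453283627/319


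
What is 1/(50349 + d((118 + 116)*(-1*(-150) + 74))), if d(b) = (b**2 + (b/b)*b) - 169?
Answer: 1/2747539652 ≈ 3.6396e-10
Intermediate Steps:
d(b) = -169 + b + b**2 (d(b) = (b**2 + 1*b) - 169 = (b**2 + b) - 169 = (b + b**2) - 169 = -169 + b + b**2)
1/(50349 + d((118 + 116)*(-1*(-150) + 74))) = 1/(50349 + (-169 + (118 + 116)*(-1*(-150) + 74) + ((118 + 116)*(-1*(-150) + 74))**2)) = 1/(50349 + (-169 + 234*(150 + 74) + (234*(150 + 74))**2)) = 1/(50349 + (-169 + 234*224 + (234*224)**2)) = 1/(50349 + (-169 + 52416 + 52416**2)) = 1/(50349 + (-169 + 52416 + 2747437056)) = 1/(50349 + 2747489303) = 1/2747539652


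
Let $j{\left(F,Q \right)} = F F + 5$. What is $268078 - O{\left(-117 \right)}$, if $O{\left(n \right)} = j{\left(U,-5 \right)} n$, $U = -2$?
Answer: $269131$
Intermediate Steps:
$j{\left(F,Q \right)} = 5 + F^{2}$ ($j{\left(F,Q \right)} = F^{2} + 5 = 5 + F^{2}$)
$O{\left(n \right)} = 9 n$ ($O{\left(n \right)} = \left(5 + \left(-2\right)^{2}\right) n = \left(5 + 4\right) n = 9 n$)
$268078 - O{\left(-117 \right)} = 268078 - 9 \left(-117\right) = 268078 - -1053 = 268078 + 1053 = 269131$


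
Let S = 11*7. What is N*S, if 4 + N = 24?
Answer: 1540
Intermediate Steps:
N = 20 (N = -4 + 24 = 20)
S = 77
N*S = 20*77 = 1540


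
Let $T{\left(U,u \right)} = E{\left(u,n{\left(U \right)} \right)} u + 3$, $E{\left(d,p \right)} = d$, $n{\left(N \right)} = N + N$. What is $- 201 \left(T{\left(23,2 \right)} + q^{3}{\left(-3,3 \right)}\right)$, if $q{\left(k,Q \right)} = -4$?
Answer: $11457$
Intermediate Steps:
$n{\left(N \right)} = 2 N$
$T{\left(U,u \right)} = 3 + u^{2}$ ($T{\left(U,u \right)} = u u + 3 = u^{2} + 3 = 3 + u^{2}$)
$- 201 \left(T{\left(23,2 \right)} + q^{3}{\left(-3,3 \right)}\right) = - 201 \left(\left(3 + 2^{2}\right) + \left(-4\right)^{3}\right) = - 201 \left(\left(3 + 4\right) - 64\right) = - 201 \left(7 - 64\right) = \left(-201\right) \left(-57\right) = 11457$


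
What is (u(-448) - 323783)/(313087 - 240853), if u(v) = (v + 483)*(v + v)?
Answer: -118381/24078 ≈ -4.9166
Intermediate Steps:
u(v) = 2*v*(483 + v) (u(v) = (483 + v)*(2*v) = 2*v*(483 + v))
(u(-448) - 323783)/(313087 - 240853) = (2*(-448)*(483 - 448) - 323783)/(313087 - 240853) = (2*(-448)*35 - 323783)/72234 = (-31360 - 323783)*(1/72234) = -355143*1/72234 = -118381/24078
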